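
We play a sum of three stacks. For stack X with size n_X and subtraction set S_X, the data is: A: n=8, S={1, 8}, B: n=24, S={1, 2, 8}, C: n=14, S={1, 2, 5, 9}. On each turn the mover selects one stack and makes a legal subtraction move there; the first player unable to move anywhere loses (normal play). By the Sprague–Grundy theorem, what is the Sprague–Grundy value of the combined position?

3

Stack A, S = {1, 8}:
n : 0 1 2 3 4 5 6 7 8
G : 0 1 0 1 0 1 0 1 2
G_A(8) = 2.
Stack B, S = {1, 2, 8}:
n :  0  1  2  3  4  5  6  7  8  9 10 11 12 13 14 15 16 17 18 19 20 21 22 23 24
G :  0  1  2  0  1  2  0  1  2  0  1  2  0  1  2  0  1  2  0  1  2  0  1  2  0
G_B(24) = 0.
Stack C, S = {1, 2, 5, 9}:
n :  0  1  2  3  4  5  6  7  8  9 10 11 12 13 14
G :  0  1  2  0  1  2  0  1  2  3  0  1  2  0  1
G_C(14) = 1.
Combined Grundy value = 2 ⊕ 0 ⊕ 1 = 3.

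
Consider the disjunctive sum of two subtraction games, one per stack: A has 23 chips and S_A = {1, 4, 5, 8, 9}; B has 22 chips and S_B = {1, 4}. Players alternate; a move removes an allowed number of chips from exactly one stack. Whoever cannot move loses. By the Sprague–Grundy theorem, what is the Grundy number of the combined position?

Stack A, S = {1, 4, 5, 8, 9}:
G(0) = 0
G(1) = mex{0} = 1
G(2) = mex{1} = 0
G(3) = mex{0} = 1
G(4) = mex{1,0} = 2
G(5) = mex{2,1,0} = 3
G(6) = mex{3,0,1} = 2
G(7) = mex{2,1,0} = 3
G(8) = mex{3,2,1,0} = 4
G(9) = mex{4,3,2,1,0} = 5
G(10) = mex{5,2,3,0,1} = 4
G(11) = mex{4,3,2,1,0} = 5
G(12) = mex{5,4,3,2,1} = 0
G(13) = mex{0,5,4,3,2} = 1
G(14) = mex{1,4,5,2,3} = 0
G(15) = mex{0,5,4,3,2} = 1
G(16) = mex{1,0,5,4,3} = 2
G(17) = mex{2,1,0,5,4} = 3
G(18) = mex{3,0,1,4,5} = 2
G(19) = mex{2,1,0,5,4} = 3
G(20) = mex{3,2,1,0,5} = 4
G(21) = mex{4,3,2,1,0} = 5
G(22) = mex{5,2,3,0,1} = 4
G(23) = mex{4,3,2,1,0} = 5
G_A(23) = 5.
Stack B, S = {1, 4}:
n :  0  1  2  3  4  5  6  7  8  9 10 11 12 13 14 15 16 17 18 19 20 21 22
G :  0  1  0  1  2  0  1  0  1  2  0  1  0  1  2  0  1  0  1  2  0  1  0
G_B(22) = 0.
Combined Grundy value = 5 ⊕ 0 = 5.

5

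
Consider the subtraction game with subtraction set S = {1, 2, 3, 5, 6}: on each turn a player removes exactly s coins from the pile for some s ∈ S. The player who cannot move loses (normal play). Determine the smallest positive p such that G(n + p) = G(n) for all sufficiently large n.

4

n :  0  1  2  3  4  5  6  7  8  9 10 11 12 13 14
G :  0  1  2  3  0  1  2  3  0  1  2  3  0  1  2
G(n+4) = G(n) holds for n = 0,…,5 (a full window of length max(S) = 6), so the sequence is purely periodic with period 4.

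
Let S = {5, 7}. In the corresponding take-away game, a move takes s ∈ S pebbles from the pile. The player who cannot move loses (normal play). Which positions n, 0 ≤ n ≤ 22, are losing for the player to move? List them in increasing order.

0, 1, 2, 3, 4, 12, 13, 14, 15, 16

n :  0  1  2  3  4  5  6  7  8  9 10 11 12 13 14 15 16 17 18 19 20 21 22
G :  0  0  0  0  0  1  1  1  1  1  2  2  0  0  0  0  0  1  1  1  1  1  2
P-positions are exactly the n with G(n) = 0.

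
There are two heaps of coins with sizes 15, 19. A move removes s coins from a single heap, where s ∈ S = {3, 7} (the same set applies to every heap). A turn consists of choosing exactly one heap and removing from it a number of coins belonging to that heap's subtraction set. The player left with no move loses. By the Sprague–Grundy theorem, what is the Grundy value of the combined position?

All heaps use S = {3, 7}:
n :  0  1  2  3  4  5  6  7  8  9 10 11 12 13 14 15 16 17 18 19
G :  0  0  0  1  1  1  0  2  2  1  0  0  0  1  1  1  0  2  2  1
Heap A: G(15) = 1.
Heap B: G(19) = 1.
Combined Grundy value = 1 ⊕ 1 = 0.

0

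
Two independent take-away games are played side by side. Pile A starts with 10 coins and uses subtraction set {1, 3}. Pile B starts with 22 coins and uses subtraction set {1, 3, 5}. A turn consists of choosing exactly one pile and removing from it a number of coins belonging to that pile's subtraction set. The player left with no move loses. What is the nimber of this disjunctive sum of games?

0

Pile A, S = {1, 3}:
n :  0  1  2  3  4  5  6  7  8  9 10
G :  0  1  0  1  0  1  0  1  0  1  0
G_A(10) = 0.
Pile B, S = {1, 3, 5}:
n :  0  1  2  3  4  5  6  7  8  9 10 11 12 13 14 15 16 17 18 19 20 21 22
G :  0  1  0  1  0  1  0  1  0  1  0  1  0  1  0  1  0  1  0  1  0  1  0
G_B(22) = 0.
Combined Grundy value = 0 ⊕ 0 = 0.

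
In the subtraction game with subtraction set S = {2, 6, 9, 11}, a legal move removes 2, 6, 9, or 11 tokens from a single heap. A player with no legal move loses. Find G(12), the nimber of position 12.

2

n :  0  1  2  3  4  5  6  7  8  9 10 11 12
G :  0  0  1  1  0  0  1  1  0  2  1  3  2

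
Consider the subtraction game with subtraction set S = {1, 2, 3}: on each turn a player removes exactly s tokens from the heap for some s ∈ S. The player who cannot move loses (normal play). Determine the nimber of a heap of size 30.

2

G(0) = 0
G(1) = mex{0} = 1
G(2) = mex{1,0} = 2
G(3) = mex{2,1,0} = 3
G(4) = mex{3,2,1} = 0
G(5) = mex{0,3,2} = 1
G(6) = mex{1,0,3} = 2
G(7) = mex{2,1,0} = 3
G(8) = mex{3,2,1} = 0
G(9) = mex{0,3,2} = 1
G(10) = mex{1,0,3} = 2
G(11) = mex{2,1,0} = 3
G(12) = mex{3,2,1} = 0
G(13) = mex{0,3,2} = 1
G(14) = mex{1,0,3} = 2
G(15) = mex{2,1,0} = 3
G(16) = mex{3,2,1} = 0
G(17) = mex{0,3,2} = 1
G(18) = mex{1,0,3} = 2
G(19) = mex{2,1,0} = 3
G(20) = mex{3,2,1} = 0
G(21) = mex{0,3,2} = 1
G(22) = mex{1,0,3} = 2
G(23) = mex{2,1,0} = 3
G(24) = mex{3,2,1} = 0
G(25) = mex{0,3,2} = 1
G(26) = mex{1,0,3} = 2
G(27) = mex{2,1,0} = 3
G(28) = mex{3,2,1} = 0
G(29) = mex{0,3,2} = 1
G(30) = mex{1,0,3} = 2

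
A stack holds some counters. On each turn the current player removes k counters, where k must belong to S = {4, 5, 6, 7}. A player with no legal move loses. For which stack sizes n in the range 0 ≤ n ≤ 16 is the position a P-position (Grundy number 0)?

G(0) = 0
G(1) = mex{} = 0
G(2) = mex{} = 0
G(3) = mex{} = 0
G(4) = mex{0} = 1
G(5) = mex{0,0} = 1
G(6) = mex{0,0,0} = 1
G(7) = mex{0,0,0,0} = 1
G(8) = mex{1,0,0,0} = 2
G(9) = mex{1,1,0,0} = 2
G(10) = mex{1,1,1,0} = 2
G(11) = mex{1,1,1,1} = 0
G(12) = mex{2,1,1,1} = 0
G(13) = mex{2,2,1,1} = 0
G(14) = mex{2,2,2,1} = 0
G(15) = mex{0,2,2,2} = 1
G(16) = mex{0,0,2,2} = 1
P-positions are exactly the n with G(n) = 0.

0, 1, 2, 3, 11, 12, 13, 14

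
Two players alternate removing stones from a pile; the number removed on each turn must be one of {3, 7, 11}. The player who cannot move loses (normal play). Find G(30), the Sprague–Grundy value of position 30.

n :  0  1  2  3  4  5  6  7  8  9 10 11 12 13 14 15 16 17 18 19 20 21 22 23 24 25 26 27 28 29 30
G :  0  0  0  1  1  1  0  2  2  1  0  3  2  1  0  0  0  1  1  1  0  2  2  1  0  3  2  1  0  0  0

0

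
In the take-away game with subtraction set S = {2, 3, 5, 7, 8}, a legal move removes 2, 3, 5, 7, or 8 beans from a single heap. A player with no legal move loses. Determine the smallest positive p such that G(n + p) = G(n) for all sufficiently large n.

10

n :  0  1  2  3  4  5  6  7  8  9 10 11 12 13 14 15 16 17 18 19 20 21
G :  0  0  1  1  2  2  3  3  4  4  0  0  1  1  2  2  3  3  4  4  0  0
G(n+10) = G(n) holds for n = 0,…,7 (a full window of length max(S) = 8), so the sequence is purely periodic with period 10.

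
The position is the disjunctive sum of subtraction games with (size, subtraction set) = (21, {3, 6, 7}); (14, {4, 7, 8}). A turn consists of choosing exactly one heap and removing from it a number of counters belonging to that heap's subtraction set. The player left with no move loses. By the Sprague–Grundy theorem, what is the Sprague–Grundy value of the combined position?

0

Heap A, S = {3, 6, 7}:
G(0) = 0
G(1) = mex{} = 0
G(2) = mex{} = 0
G(3) = mex{0} = 1
G(4) = mex{0} = 1
G(5) = mex{0} = 1
G(6) = mex{1,0} = 2
G(7) = mex{1,0,0} = 2
G(8) = mex{1,0,0} = 2
G(9) = mex{2,1,0} = 3
G(10) = mex{2,1,1} = 0
G(11) = mex{2,1,1} = 0
G(12) = mex{3,2,1} = 0
G(13) = mex{0,2,2} = 1
G(14) = mex{0,2,2} = 1
G(15) = mex{0,3,2} = 1
G(16) = mex{1,0,3} = 2
G(17) = mex{1,0,0} = 2
G(18) = mex{1,0,0} = 2
G(19) = mex{2,1,0} = 3
G(20) = mex{2,1,1} = 0
G(21) = mex{2,1,1} = 0
G_A(21) = 0.
Heap B, S = {4, 7, 8}:
G(0) = 0
G(1) = mex{} = 0
G(2) = mex{} = 0
G(3) = mex{} = 0
G(4) = mex{0} = 1
G(5) = mex{0} = 1
G(6) = mex{0} = 1
G(7) = mex{0,0} = 1
G(8) = mex{1,0,0} = 2
G(9) = mex{1,0,0} = 2
G(10) = mex{1,0,0} = 2
G(11) = mex{1,1,0} = 2
G(12) = mex{2,1,1} = 0
G(13) = mex{2,1,1} = 0
G(14) = mex{2,1,1} = 0
G_B(14) = 0.
Combined Grundy value = 0 ⊕ 0 = 0.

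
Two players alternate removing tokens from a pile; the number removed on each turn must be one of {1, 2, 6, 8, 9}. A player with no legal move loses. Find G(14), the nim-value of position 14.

G(0) = 0
G(1) = mex{0} = 1
G(2) = mex{1,0} = 2
G(3) = mex{2,1} = 0
G(4) = mex{0,2} = 1
G(5) = mex{1,0} = 2
G(6) = mex{2,1,0} = 3
G(7) = mex{3,2,1} = 0
G(8) = mex{0,3,2,0} = 1
G(9) = mex{1,0,0,1,0} = 2
G(10) = mex{2,1,1,2,1} = 0
G(11) = mex{0,2,2,0,2} = 1
G(12) = mex{1,0,3,1,0} = 2
G(13) = mex{2,1,0,2,1} = 3
G(14) = mex{3,2,1,3,2} = 0

0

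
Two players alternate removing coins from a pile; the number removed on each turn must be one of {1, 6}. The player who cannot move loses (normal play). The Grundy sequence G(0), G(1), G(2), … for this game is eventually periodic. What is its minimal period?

7

G(0) = 0
G(1) = mex{0} = 1
G(2) = mex{1} = 0
G(3) = mex{0} = 1
G(4) = mex{1} = 0
G(5) = mex{0} = 1
G(6) = mex{1,0} = 2
G(7) = mex{2,1} = 0
G(8) = mex{0,0} = 1
G(9) = mex{1,1} = 0
G(10) = mex{0,0} = 1
G(11) = mex{1,1} = 0
G(12) = mex{0,2} = 1
G(13) = mex{1,0} = 2
G(14) = mex{2,1} = 0
G(15) = mex{0,0} = 1
G(n+7) = G(n) holds for n = 0,…,5 (a full window of length max(S) = 6), so the sequence is purely periodic with period 7.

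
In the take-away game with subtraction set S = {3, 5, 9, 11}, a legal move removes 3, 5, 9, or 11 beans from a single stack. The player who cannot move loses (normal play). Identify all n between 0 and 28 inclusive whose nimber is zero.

G(0) = 0
G(1) = mex{} = 0
G(2) = mex{} = 0
G(3) = mex{0} = 1
G(4) = mex{0} = 1
G(5) = mex{0,0} = 1
G(6) = mex{1,0} = 2
G(7) = mex{1,0} = 2
G(8) = mex{1,1} = 0
G(9) = mex{2,1,0} = 3
G(10) = mex{2,1,0} = 3
G(11) = mex{0,2,0,0} = 1
G(12) = mex{3,2,1,0} = 4
G(13) = mex{3,0,1,0} = 2
G(14) = mex{1,3,1,1} = 0
G(15) = mex{4,3,2,1} = 0
G(16) = mex{2,1,2,1} = 0
G(17) = mex{0,4,0,2} = 1
G(18) = mex{0,2,3,2} = 1
G(19) = mex{0,0,3,0} = 1
G(20) = mex{1,0,1,3} = 2
G(21) = mex{1,0,4,3} = 2
G(22) = mex{1,1,2,1} = 0
G(23) = mex{2,1,0,4} = 3
G(24) = mex{2,1,0,2} = 3
G(25) = mex{0,2,0,0} = 1
G(26) = mex{3,2,1,0} = 4
G(27) = mex{3,0,1,0} = 2
G(28) = mex{1,3,1,1} = 0
P-positions are exactly the n with G(n) = 0.

0, 1, 2, 8, 14, 15, 16, 22, 28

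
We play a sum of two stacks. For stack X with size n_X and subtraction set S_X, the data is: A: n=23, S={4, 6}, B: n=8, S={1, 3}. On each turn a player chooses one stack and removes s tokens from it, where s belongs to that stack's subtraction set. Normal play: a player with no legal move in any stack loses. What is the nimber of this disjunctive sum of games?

Stack A, S = {4, 6}:
G(0) = 0
G(1) = mex{} = 0
G(2) = mex{} = 0
G(3) = mex{} = 0
G(4) = mex{0} = 1
G(5) = mex{0} = 1
G(6) = mex{0,0} = 1
G(7) = mex{0,0} = 1
G(8) = mex{1,0} = 2
G(9) = mex{1,0} = 2
G(10) = mex{1,1} = 0
G(11) = mex{1,1} = 0
G(12) = mex{2,1} = 0
G(13) = mex{2,1} = 0
G(14) = mex{0,2} = 1
G(15) = mex{0,2} = 1
G(16) = mex{0,0} = 1
G(17) = mex{0,0} = 1
G(18) = mex{1,0} = 2
G(19) = mex{1,0} = 2
G(20) = mex{1,1} = 0
G(21) = mex{1,1} = 0
G(22) = mex{2,1} = 0
G(23) = mex{2,1} = 0
G_A(23) = 0.
Stack B, S = {1, 3}:
G(0) = 0
G(1) = mex{0} = 1
G(2) = mex{1} = 0
G(3) = mex{0,0} = 1
G(4) = mex{1,1} = 0
G(5) = mex{0,0} = 1
G(6) = mex{1,1} = 0
G(7) = mex{0,0} = 1
G(8) = mex{1,1} = 0
G_B(8) = 0.
Combined Grundy value = 0 ⊕ 0 = 0.

0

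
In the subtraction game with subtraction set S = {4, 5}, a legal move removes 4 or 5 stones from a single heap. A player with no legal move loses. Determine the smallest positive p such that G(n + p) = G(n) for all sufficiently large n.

9

n :  0  1  2  3  4  5  6  7  8  9 10 11 12 13 14 15 16 17 18 19
G :  0  0  0  0  1  1  1  1  2  0  0  0  0  1  1  1  1  2  0  0
G(n+9) = G(n) holds for n = 0,…,4 (a full window of length max(S) = 5), so the sequence is purely periodic with period 9.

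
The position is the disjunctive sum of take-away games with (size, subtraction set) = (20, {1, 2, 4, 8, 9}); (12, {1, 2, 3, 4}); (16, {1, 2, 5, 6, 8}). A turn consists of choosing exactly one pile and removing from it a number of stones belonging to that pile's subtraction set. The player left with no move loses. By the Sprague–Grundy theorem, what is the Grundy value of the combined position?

1

Pile A, S = {1, 2, 4, 8, 9}:
n :  0  1  2  3  4  5  6  7  8  9 10 11 12 13 14 15 16 17 18 19 20
G :  0  1  2  0  1  2  0  1  2  3  4  5  3  0  1  2  0  1  2  0  1
G_A(20) = 1.
Pile B, S = {1, 2, 3, 4}:
n :  0  1  2  3  4  5  6  7  8  9 10 11 12
G :  0  1  2  3  4  0  1  2  3  4  0  1  2
G_B(12) = 2.
Pile C, S = {1, 2, 5, 6, 8}:
G(0) = 0
G(1) = mex{0} = 1
G(2) = mex{1,0} = 2
G(3) = mex{2,1} = 0
G(4) = mex{0,2} = 1
G(5) = mex{1,0,0} = 2
G(6) = mex{2,1,1,0} = 3
G(7) = mex{3,2,2,1} = 0
G(8) = mex{0,3,0,2,0} = 1
G(9) = mex{1,0,1,0,1} = 2
G(10) = mex{2,1,2,1,2} = 0
G(11) = mex{0,2,3,2,0} = 1
G(12) = mex{1,0,0,3,1} = 2
G(13) = mex{2,1,1,0,2} = 3
G(14) = mex{3,2,2,1,3} = 0
G(15) = mex{0,3,0,2,0} = 1
G(16) = mex{1,0,1,0,1} = 2
G_C(16) = 2.
Combined Grundy value = 1 ⊕ 2 ⊕ 2 = 1.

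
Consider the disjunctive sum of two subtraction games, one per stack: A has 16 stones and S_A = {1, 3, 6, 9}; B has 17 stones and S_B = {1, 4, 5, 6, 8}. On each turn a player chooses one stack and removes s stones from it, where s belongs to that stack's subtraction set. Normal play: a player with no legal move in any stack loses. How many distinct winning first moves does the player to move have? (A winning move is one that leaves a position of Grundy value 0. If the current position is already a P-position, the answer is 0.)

Stack A, S = {1, 3, 6, 9}:
n :  0  1  2  3  4  5  6  7  8  9 10 11 12 13 14 15 16
G :  0  1  0  1  0  1  2  3  2  3  2  3  0  1  0  1  0
G_A(16) = 0.
Stack B, S = {1, 4, 5, 6, 8}:
G(0) = 0
G(1) = mex{0} = 1
G(2) = mex{1} = 0
G(3) = mex{0} = 1
G(4) = mex{1,0} = 2
G(5) = mex{2,1,0} = 3
G(6) = mex{3,0,1,0} = 2
G(7) = mex{2,1,0,1} = 3
G(8) = mex{3,2,1,0,0} = 4
G(9) = mex{4,3,2,1,1} = 0
G(10) = mex{0,2,3,2,0} = 1
G(11) = mex{1,3,2,3,1} = 0
G(12) = mex{0,4,3,2,2} = 1
G(13) = mex{1,0,4,3,3} = 2
G(14) = mex{2,1,0,4,2} = 3
G(15) = mex{3,0,1,0,3} = 2
G(16) = mex{2,1,0,1,4} = 3
G(17) = mex{3,2,1,0,0} = 4
G_B(17) = 4.
Combined Grundy value = 0 ⊕ 4 = 4.
A winning move leaves total XOR = 0, i.e. changes one component's Grundy value g to g ⊕ X where X is the current total.
Stack A: need g' = 0⊕4 = 4. Options: 16−1→G=1, 16−3→G=1, 16−6→G=2, 16−9→G=3. Hits: 0.
Stack B: need g' = 4⊕4 = 0. Options: 17−1→G=3, 17−4→G=2, 17−5→G=1, 17−6→G=0, 17−8→G=0. Hits: 2.

2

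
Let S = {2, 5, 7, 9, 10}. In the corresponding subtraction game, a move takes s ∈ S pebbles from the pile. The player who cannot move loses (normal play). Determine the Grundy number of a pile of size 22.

n :  0  1  2  3  4  5  6  7  8  9 10 11 12 13 14 15 16 17 18 19 20 21 22
G :  0  0  1  1  0  2  1  3  2  2  3  3  0  4  1  0  0  1  1  4  2  2  3

3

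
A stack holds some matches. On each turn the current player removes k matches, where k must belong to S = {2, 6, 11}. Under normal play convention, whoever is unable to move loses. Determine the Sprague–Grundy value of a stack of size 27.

1

n :  0  1  2  3  4  5  6  7  8  9 10 11 12 13 14 15 16 17 18 19 20 21 22 23 24 25 26 27
G :  0  0  1  1  0  0  1  1  0  0  1  1  2  0  3  1  2  0  0  1  1  0  0  1  1  0  0  1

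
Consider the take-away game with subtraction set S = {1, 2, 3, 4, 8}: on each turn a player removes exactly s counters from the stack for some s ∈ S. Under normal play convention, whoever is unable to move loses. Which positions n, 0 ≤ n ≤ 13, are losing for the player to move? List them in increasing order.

0, 5, 10

G(0) = 0
G(1) = mex{0} = 1
G(2) = mex{1,0} = 2
G(3) = mex{2,1,0} = 3
G(4) = mex{3,2,1,0} = 4
G(5) = mex{4,3,2,1} = 0
G(6) = mex{0,4,3,2} = 1
G(7) = mex{1,0,4,3} = 2
G(8) = mex{2,1,0,4,0} = 3
G(9) = mex{3,2,1,0,1} = 4
G(10) = mex{4,3,2,1,2} = 0
G(11) = mex{0,4,3,2,3} = 1
G(12) = mex{1,0,4,3,4} = 2
G(13) = mex{2,1,0,4,0} = 3
P-positions are exactly the n with G(n) = 0.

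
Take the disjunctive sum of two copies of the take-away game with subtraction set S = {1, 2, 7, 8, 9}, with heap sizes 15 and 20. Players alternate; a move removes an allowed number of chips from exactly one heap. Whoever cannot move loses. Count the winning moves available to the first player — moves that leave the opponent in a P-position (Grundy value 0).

2

All heaps use S = {1, 2, 7, 8, 9}:
n :  0  1  2  3  4  5  6  7  8  9 10 11 12 13 14 15 16 17 18 19 20
G :  0  1  2  0  1  2  0  1  2  3  4  5  3  4  5  3  0  1  2  0  1
Heap A: G(15) = 3.
Heap B: G(20) = 1.
Combined Grundy value = 3 ⊕ 1 = 2.
A winning move leaves total XOR = 0, i.e. changes one component's Grundy value g to g ⊕ X where X is the current total.
Heap A: need g' = 3⊕2 = 1. Options: 15−1→G=5, 15−2→G=4, 15−7→G=2, 15−8→G=1, 15−9→G=0. Hits: 1.
Heap B: need g' = 1⊕2 = 3. Options: 20−1→G=0, 20−2→G=2, 20−7→G=4, 20−8→G=3, 20−9→G=5. Hits: 1.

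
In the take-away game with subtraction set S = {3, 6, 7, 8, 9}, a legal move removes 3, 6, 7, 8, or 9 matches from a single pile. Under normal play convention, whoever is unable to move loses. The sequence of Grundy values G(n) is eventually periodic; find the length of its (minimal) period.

G(0) = 0
G(1) = mex{} = 0
G(2) = mex{} = 0
G(3) = mex{0} = 1
G(4) = mex{0} = 1
G(5) = mex{0} = 1
G(6) = mex{1,0} = 2
G(7) = mex{1,0,0} = 2
G(8) = mex{1,0,0,0} = 2
G(9) = mex{2,1,0,0,0} = 3
G(10) = mex{2,1,1,0,0} = 3
G(11) = mex{2,1,1,1,0} = 3
G(12) = mex{3,2,1,1,1} = 0
G(13) = mex{3,2,2,1,1} = 0
G(14) = mex{3,2,2,2,1} = 0
G(15) = mex{0,3,2,2,2} = 1
G(16) = mex{0,3,3,2,2} = 1
G(17) = mex{0,3,3,3,2} = 1
G(18) = mex{1,0,3,3,3} = 2
G(19) = mex{1,0,0,3,3} = 2
G(20) = mex{1,0,0,0,3} = 2
G(21) = mex{2,1,0,0,0} = 3
G(22) = mex{2,1,1,0,0} = 3
G(23) = mex{2,1,1,1,0} = 3
G(24) = mex{3,2,1,1,1} = 0
G(25) = mex{3,2,2,1,1} = 0
G(n+12) = G(n) holds for n = 0,…,8 (a full window of length max(S) = 9), so the sequence is purely periodic with period 12.

12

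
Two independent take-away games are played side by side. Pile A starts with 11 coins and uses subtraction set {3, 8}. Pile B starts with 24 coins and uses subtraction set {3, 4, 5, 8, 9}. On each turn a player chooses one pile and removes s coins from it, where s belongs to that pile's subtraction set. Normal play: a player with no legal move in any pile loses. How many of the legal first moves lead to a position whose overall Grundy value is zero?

Pile A, S = {3, 8}:
n :  0  1  2  3  4  5  6  7  8  9 10 11
G :  0  0  0  1  1  1  0  0  2  1  1  0
G_A(11) = 0.
Pile B, S = {3, 4, 5, 8, 9}:
G(0) = 0
G(1) = mex{} = 0
G(2) = mex{} = 0
G(3) = mex{0} = 1
G(4) = mex{0,0} = 1
G(5) = mex{0,0,0} = 1
G(6) = mex{1,0,0} = 2
G(7) = mex{1,1,0} = 2
G(8) = mex{1,1,1,0} = 2
G(9) = mex{2,1,1,0,0} = 3
G(10) = mex{2,2,1,0,0} = 3
G(11) = mex{2,2,2,1,0} = 3
G(12) = mex{3,2,2,1,1} = 0
G(13) = mex{3,3,2,1,1} = 0
G(14) = mex{3,3,3,2,1} = 0
G(15) = mex{0,3,3,2,2} = 1
G(16) = mex{0,0,3,2,2} = 1
G(17) = mex{0,0,0,3,2} = 1
G(18) = mex{1,0,0,3,3} = 2
G(19) = mex{1,1,0,3,3} = 2
G(20) = mex{1,1,1,0,3} = 2
G(21) = mex{2,1,1,0,0} = 3
G(22) = mex{2,2,1,0,0} = 3
G(23) = mex{2,2,2,1,0} = 3
G(24) = mex{3,2,2,1,1} = 0
G_B(24) = 0.
Combined Grundy value = 0 ⊕ 0 = 0.
A winning move leaves total XOR = 0, i.e. changes one component's Grundy value g to g ⊕ X where X is the current total.
Pile A: target g' = 0⊕0 = 0, but every legal move changes the Grundy value (mex property), so 0 moves.
Pile B: target g' = 0⊕0 = 0, but every legal move changes the Grundy value (mex property), so 0 moves.

0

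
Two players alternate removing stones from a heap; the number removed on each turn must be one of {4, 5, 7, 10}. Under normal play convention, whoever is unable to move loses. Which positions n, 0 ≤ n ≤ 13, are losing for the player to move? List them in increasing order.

0, 1, 2, 3

G(0) = 0
G(1) = mex{} = 0
G(2) = mex{} = 0
G(3) = mex{} = 0
G(4) = mex{0} = 1
G(5) = mex{0,0} = 1
G(6) = mex{0,0} = 1
G(7) = mex{0,0,0} = 1
G(8) = mex{1,0,0} = 2
G(9) = mex{1,1,0} = 2
G(10) = mex{1,1,0,0} = 2
G(11) = mex{1,1,1,0} = 2
G(12) = mex{2,1,1,0} = 3
G(13) = mex{2,2,1,0} = 3
P-positions are exactly the n with G(n) = 0.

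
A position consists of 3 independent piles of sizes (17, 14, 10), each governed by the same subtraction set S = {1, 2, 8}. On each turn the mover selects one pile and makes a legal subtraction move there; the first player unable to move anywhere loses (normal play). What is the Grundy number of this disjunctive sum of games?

All piles use S = {1, 2, 8}:
G(0) = 0
G(1) = mex{0} = 1
G(2) = mex{1,0} = 2
G(3) = mex{2,1} = 0
G(4) = mex{0,2} = 1
G(5) = mex{1,0} = 2
G(6) = mex{2,1} = 0
G(7) = mex{0,2} = 1
G(8) = mex{1,0,0} = 2
G(9) = mex{2,1,1} = 0
G(10) = mex{0,2,2} = 1
G(11) = mex{1,0,0} = 2
G(12) = mex{2,1,1} = 0
G(13) = mex{0,2,2} = 1
G(14) = mex{1,0,0} = 2
G(15) = mex{2,1,1} = 0
G(16) = mex{0,2,2} = 1
G(17) = mex{1,0,0} = 2
Pile A: G(17) = 2.
Pile B: G(14) = 2.
Pile C: G(10) = 1.
Combined Grundy value = 2 ⊕ 2 ⊕ 1 = 1.

1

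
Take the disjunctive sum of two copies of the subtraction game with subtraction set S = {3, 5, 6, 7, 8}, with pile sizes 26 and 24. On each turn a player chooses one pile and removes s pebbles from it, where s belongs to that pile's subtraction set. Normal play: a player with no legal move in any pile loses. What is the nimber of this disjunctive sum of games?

1

All piles use S = {3, 5, 6, 7, 8}:
G(0) = 0
G(1) = mex{} = 0
G(2) = mex{} = 0
G(3) = mex{0} = 1
G(4) = mex{0} = 1
G(5) = mex{0,0} = 1
G(6) = mex{1,0,0} = 2
G(7) = mex{1,0,0,0} = 2
G(8) = mex{1,1,0,0,0} = 2
G(9) = mex{2,1,1,0,0} = 3
G(10) = mex{2,1,1,1,0} = 3
G(11) = mex{2,2,1,1,1} = 0
G(12) = mex{3,2,2,1,1} = 0
G(13) = mex{3,2,2,2,1} = 0
G(14) = mex{0,3,2,2,2} = 1
G(15) = mex{0,3,3,2,2} = 1
G(16) = mex{0,0,3,3,2} = 1
G(17) = mex{1,0,0,3,3} = 2
G(18) = mex{1,0,0,0,3} = 2
G(19) = mex{1,1,0,0,0} = 2
G(20) = mex{2,1,1,0,0} = 3
G(21) = mex{2,1,1,1,0} = 3
G(22) = mex{2,2,1,1,1} = 0
G(23) = mex{3,2,2,1,1} = 0
G(24) = mex{3,2,2,2,1} = 0
G(25) = mex{0,3,2,2,2} = 1
G(26) = mex{0,3,3,2,2} = 1
Pile A: G(26) = 1.
Pile B: G(24) = 0.
Combined Grundy value = 1 ⊕ 0 = 1.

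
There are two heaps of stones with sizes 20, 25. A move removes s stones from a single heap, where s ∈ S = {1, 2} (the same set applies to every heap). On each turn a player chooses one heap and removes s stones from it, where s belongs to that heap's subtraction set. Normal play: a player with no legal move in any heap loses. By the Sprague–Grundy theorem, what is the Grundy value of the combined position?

3

All heaps use S = {1, 2}:
n :  0  1  2  3  4  5  6  7  8  9 10 11 12 13 14 15 16 17 18 19 20 21 22 23 24 25
G :  0  1  2  0  1  2  0  1  2  0  1  2  0  1  2  0  1  2  0  1  2  0  1  2  0  1
Heap A: G(20) = 2.
Heap B: G(25) = 1.
Combined Grundy value = 2 ⊕ 1 = 3.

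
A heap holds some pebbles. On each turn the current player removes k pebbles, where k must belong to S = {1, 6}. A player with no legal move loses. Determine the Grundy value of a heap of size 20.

n :  0  1  2  3  4  5  6  7  8  9 10 11 12 13 14 15 16 17 18 19 20
G :  0  1  0  1  0  1  2  0  1  0  1  0  1  2  0  1  0  1  0  1  2

2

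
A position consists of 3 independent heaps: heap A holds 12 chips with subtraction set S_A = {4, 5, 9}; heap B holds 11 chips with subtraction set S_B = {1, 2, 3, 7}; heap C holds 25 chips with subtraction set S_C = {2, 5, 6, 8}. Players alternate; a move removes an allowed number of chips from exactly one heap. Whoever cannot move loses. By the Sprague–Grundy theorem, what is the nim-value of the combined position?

Heap A, S = {4, 5, 9}:
G(0) = 0
G(1) = mex{} = 0
G(2) = mex{} = 0
G(3) = mex{} = 0
G(4) = mex{0} = 1
G(5) = mex{0,0} = 1
G(6) = mex{0,0} = 1
G(7) = mex{0,0} = 1
G(8) = mex{1,0} = 2
G(9) = mex{1,1,0} = 2
G(10) = mex{1,1,0} = 2
G(11) = mex{1,1,0} = 2
G(12) = mex{2,1,0} = 3
G_A(12) = 3.
Heap B, S = {1, 2, 3, 7}:
G(0) = 0
G(1) = mex{0} = 1
G(2) = mex{1,0} = 2
G(3) = mex{2,1,0} = 3
G(4) = mex{3,2,1} = 0
G(5) = mex{0,3,2} = 1
G(6) = mex{1,0,3} = 2
G(7) = mex{2,1,0,0} = 3
G(8) = mex{3,2,1,1} = 0
G(9) = mex{0,3,2,2} = 1
G(10) = mex{1,0,3,3} = 2
G(11) = mex{2,1,0,0} = 3
G_B(11) = 3.
Heap C, S = {2, 5, 6, 8}:
n :  0  1  2  3  4  5  6  7  8  9 10 11 12 13 14 15 16 17 18 19 20 21 22 23 24 25
G :  0  0  1  1  0  2  1  3  2  2  3  0  2  1  0  0  1  1  0  2  1  3  2  2  3  0
G_C(25) = 0.
Combined Grundy value = 3 ⊕ 3 ⊕ 0 = 0.

0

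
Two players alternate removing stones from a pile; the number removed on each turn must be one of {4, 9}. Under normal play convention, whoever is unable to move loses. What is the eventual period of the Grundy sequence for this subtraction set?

13

G(0) = 0
G(1) = mex{} = 0
G(2) = mex{} = 0
G(3) = mex{} = 0
G(4) = mex{0} = 1
G(5) = mex{0} = 1
G(6) = mex{0} = 1
G(7) = mex{0} = 1
G(8) = mex{1} = 0
G(9) = mex{1,0} = 2
G(10) = mex{1,0} = 2
G(11) = mex{1,0} = 2
G(12) = mex{0,0} = 1
G(13) = mex{2,1} = 0
G(14) = mex{2,1} = 0
G(15) = mex{2,1} = 0
G(16) = mex{1,1} = 0
G(17) = mex{0,0} = 1
G(18) = mex{0,2} = 1
G(19) = mex{0,2} = 1
G(20) = mex{0,2} = 1
G(21) = mex{1,1} = 0
G(22) = mex{1,0} = 2
G(23) = mex{1,0} = 2
G(24) = mex{1,0} = 2
G(25) = mex{0,0} = 1
G(26) = mex{2,1} = 0
G(27) = mex{2,1} = 0
G(n+13) = G(n) holds for n = 0,…,8 (a full window of length max(S) = 9), so the sequence is purely periodic with period 13.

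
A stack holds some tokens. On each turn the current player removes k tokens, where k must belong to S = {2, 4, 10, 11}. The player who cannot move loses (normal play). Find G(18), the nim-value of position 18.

n :  0  1  2  3  4  5  6  7  8  9 10 11 12 13 14 15 16 17 18
G :  0  0  1  1  2  2  0  0  1  1  2  2  3  0  0  1  1  2  2

2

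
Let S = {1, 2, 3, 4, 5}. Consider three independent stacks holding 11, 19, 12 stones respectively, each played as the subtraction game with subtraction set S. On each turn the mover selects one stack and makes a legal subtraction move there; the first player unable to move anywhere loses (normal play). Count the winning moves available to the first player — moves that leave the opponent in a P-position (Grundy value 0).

3

All stacks use S = {1, 2, 3, 4, 5}:
G(0) = 0
G(1) = mex{0} = 1
G(2) = mex{1,0} = 2
G(3) = mex{2,1,0} = 3
G(4) = mex{3,2,1,0} = 4
G(5) = mex{4,3,2,1,0} = 5
G(6) = mex{5,4,3,2,1} = 0
G(7) = mex{0,5,4,3,2} = 1
G(8) = mex{1,0,5,4,3} = 2
G(9) = mex{2,1,0,5,4} = 3
G(10) = mex{3,2,1,0,5} = 4
G(11) = mex{4,3,2,1,0} = 5
G(12) = mex{5,4,3,2,1} = 0
G(13) = mex{0,5,4,3,2} = 1
G(14) = mex{1,0,5,4,3} = 2
G(15) = mex{2,1,0,5,4} = 3
G(16) = mex{3,2,1,0,5} = 4
G(17) = mex{4,3,2,1,0} = 5
G(18) = mex{5,4,3,2,1} = 0
G(19) = mex{0,5,4,3,2} = 1
Stack A: G(11) = 5.
Stack B: G(19) = 1.
Stack C: G(12) = 0.
Combined Grundy value = 5 ⊕ 1 ⊕ 0 = 4.
A winning move leaves total XOR = 0, i.e. changes one component's Grundy value g to g ⊕ X where X is the current total.
Stack A: need g' = 5⊕4 = 1. Options: 11−1→G=4, 11−2→G=3, 11−3→G=2, 11−4→G=1, 11−5→G=0. Hits: 1.
Stack B: need g' = 1⊕4 = 5. Options: 19−1→G=0, 19−2→G=5, 19−3→G=4, 19−4→G=3, 19−5→G=2. Hits: 1.
Stack C: need g' = 0⊕4 = 4. Options: 12−1→G=5, 12−2→G=4, 12−3→G=3, 12−4→G=2, 12−5→G=1. Hits: 1.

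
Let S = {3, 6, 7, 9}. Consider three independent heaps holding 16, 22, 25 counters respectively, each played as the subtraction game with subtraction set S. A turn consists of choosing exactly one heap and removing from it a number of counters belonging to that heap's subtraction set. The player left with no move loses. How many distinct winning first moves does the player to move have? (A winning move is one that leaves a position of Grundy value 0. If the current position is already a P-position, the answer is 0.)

6

All heaps use S = {3, 6, 7, 9}:
n :  0  1  2  3  4  5  6  7  8  9 10 11 12 13 14 15 16 17 18 19 20 21 22 23 24 25
G :  0  0  0  1  1  1  2  2  2  3  3  3  0  0  0  1  1  1  2  2  2  3  3  3  0  0
Heap A: G(16) = 1.
Heap B: G(22) = 3.
Heap C: G(25) = 0.
Combined Grundy value = 1 ⊕ 3 ⊕ 0 = 2.
A winning move leaves total XOR = 0, i.e. changes one component's Grundy value g to g ⊕ X where X is the current total.
Heap A: need g' = 1⊕2 = 3. Options: 16−3→G=0, 16−6→G=3, 16−7→G=3, 16−9→G=2. Hits: 2.
Heap B: need g' = 3⊕2 = 1. Options: 22−3→G=2, 22−6→G=1, 22−7→G=1, 22−9→G=0. Hits: 2.
Heap C: need g' = 0⊕2 = 2. Options: 25−3→G=3, 25−6→G=2, 25−7→G=2, 25−9→G=1. Hits: 2.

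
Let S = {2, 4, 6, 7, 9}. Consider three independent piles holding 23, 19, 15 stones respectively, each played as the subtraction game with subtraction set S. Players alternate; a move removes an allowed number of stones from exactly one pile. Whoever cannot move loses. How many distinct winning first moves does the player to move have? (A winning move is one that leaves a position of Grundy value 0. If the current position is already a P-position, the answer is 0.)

3

All piles use S = {2, 4, 6, 7, 9}:
G(0) = 0
G(1) = mex{} = 0
G(2) = mex{0} = 1
G(3) = mex{0} = 1
G(4) = mex{1,0} = 2
G(5) = mex{1,0} = 2
G(6) = mex{2,1,0} = 3
G(7) = mex{2,1,0,0} = 3
G(8) = mex{3,2,1,0} = 4
G(9) = mex{3,2,1,1,0} = 4
G(10) = mex{4,3,2,1,0} = 5
G(11) = mex{4,3,2,2,1} = 0
G(12) = mex{5,4,3,2,1} = 0
G(13) = mex{0,4,3,3,2} = 1
G(14) = mex{0,5,4,3,2} = 1
G(15) = mex{1,0,4,4,3} = 2
G(16) = mex{1,0,5,4,3} = 2
G(17) = mex{2,1,0,5,4} = 3
G(18) = mex{2,1,0,0,4} = 3
G(19) = mex{3,2,1,0,5} = 4
G(20) = mex{3,2,1,1,0} = 4
G(21) = mex{4,3,2,1,0} = 5
G(22) = mex{4,3,2,2,1} = 0
G(23) = mex{5,4,3,2,1} = 0
Pile A: G(23) = 0.
Pile B: G(19) = 4.
Pile C: G(15) = 2.
Combined Grundy value = 0 ⊕ 4 ⊕ 2 = 6.
A winning move leaves total XOR = 0, i.e. changes one component's Grundy value g to g ⊕ X where X is the current total.
Pile A: need g' = 0⊕6 = 6. Options: 23−2→G=5, 23−4→G=4, 23−6→G=3, 23−7→G=2, 23−9→G=1. Hits: 0.
Pile B: need g' = 4⊕6 = 2. Options: 19−2→G=3, 19−4→G=2, 19−6→G=1, 19−7→G=0, 19−9→G=5. Hits: 1.
Pile C: need g' = 2⊕6 = 4. Options: 15−2→G=1, 15−4→G=0, 15−6→G=4, 15−7→G=4, 15−9→G=3. Hits: 2.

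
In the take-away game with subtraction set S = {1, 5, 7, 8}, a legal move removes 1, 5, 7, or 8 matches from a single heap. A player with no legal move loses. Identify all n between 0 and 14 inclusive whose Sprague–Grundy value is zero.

0, 2, 4, 6

G(0) = 0
G(1) = mex{0} = 1
G(2) = mex{1} = 0
G(3) = mex{0} = 1
G(4) = mex{1} = 0
G(5) = mex{0,0} = 1
G(6) = mex{1,1} = 0
G(7) = mex{0,0,0} = 1
G(8) = mex{1,1,1,0} = 2
G(9) = mex{2,0,0,1} = 3
G(10) = mex{3,1,1,0} = 2
G(11) = mex{2,0,0,1} = 3
G(12) = mex{3,1,1,0} = 2
G(13) = mex{2,2,0,1} = 3
G(14) = mex{3,3,1,0} = 2
P-positions are exactly the n with G(n) = 0.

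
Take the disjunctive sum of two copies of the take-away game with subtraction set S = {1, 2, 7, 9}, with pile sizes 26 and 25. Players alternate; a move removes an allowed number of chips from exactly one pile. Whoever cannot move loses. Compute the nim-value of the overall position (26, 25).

1

All piles use S = {1, 2, 7, 9}:
n :  0  1  2  3  4  5  6  7  8  9 10 11 12 13 14 15 16 17 18 19 20 21 22 23 24 25 26
G :  0  1  2  0  1  2  0  1  2  3  4  0  1  2  0  1  2  0  1  2  3  4  0  1  2  0  1
Pile A: G(26) = 1.
Pile B: G(25) = 0.
Combined Grundy value = 1 ⊕ 0 = 1.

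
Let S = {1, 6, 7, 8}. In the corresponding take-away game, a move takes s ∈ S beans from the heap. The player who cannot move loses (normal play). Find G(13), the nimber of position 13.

n :  0  1  2  3  4  5  6  7  8  9 10 11 12 13
G :  0  1  0  1  0  1  2  3  2  3  2  3  4  0

0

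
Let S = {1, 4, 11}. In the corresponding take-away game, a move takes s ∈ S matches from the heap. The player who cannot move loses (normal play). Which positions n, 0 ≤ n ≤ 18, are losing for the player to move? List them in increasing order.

G(0) = 0
G(1) = mex{0} = 1
G(2) = mex{1} = 0
G(3) = mex{0} = 1
G(4) = mex{1,0} = 2
G(5) = mex{2,1} = 0
G(6) = mex{0,0} = 1
G(7) = mex{1,1} = 0
G(8) = mex{0,2} = 1
G(9) = mex{1,0} = 2
G(10) = mex{2,1} = 0
G(11) = mex{0,0,0} = 1
G(12) = mex{1,1,1} = 0
G(13) = mex{0,2,0} = 1
G(14) = mex{1,0,1} = 2
G(15) = mex{2,1,2} = 0
G(16) = mex{0,0,0} = 1
G(17) = mex{1,1,1} = 0
G(18) = mex{0,2,0} = 1
P-positions are exactly the n with G(n) = 0.

0, 2, 5, 7, 10, 12, 15, 17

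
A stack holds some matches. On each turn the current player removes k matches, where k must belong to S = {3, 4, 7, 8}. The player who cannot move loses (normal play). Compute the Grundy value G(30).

2

n :  0  1  2  3  4  5  6  7  8  9 10 11 12 13 14 15 16 17 18 19 20 21 22 23 24 25 26 27 28 29 30
G :  0  0  0  1  1  1  2  2  2  3  3  0  0  0  1  1  1  2  2  2  3  3  0  0  0  1  1  1  2  2  2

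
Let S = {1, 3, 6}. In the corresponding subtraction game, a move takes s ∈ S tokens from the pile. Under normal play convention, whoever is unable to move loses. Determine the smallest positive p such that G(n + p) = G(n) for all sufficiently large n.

n :  0  1  2  3  4  5  6  7  8  9 10 11 12 13 14 15 16 17 18 19
G :  0  1  0  1  0  1  2  3  2  0  1  0  1  0  1  2  3  2  0  1
G(n+9) = G(n) holds for n = 0,…,5 (a full window of length max(S) = 6), so the sequence is purely periodic with period 9.

9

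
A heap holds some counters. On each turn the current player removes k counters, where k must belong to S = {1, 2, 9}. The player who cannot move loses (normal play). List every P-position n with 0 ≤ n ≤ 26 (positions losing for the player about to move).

0, 3, 6, 10, 13, 16, 20, 23, 26

n :  0  1  2  3  4  5  6  7  8  9 10 11 12 13 14 15 16 17 18 19 20 21 22 23 24 25 26
G :  0  1  2  0  1  2  0  1  2  3  0  1  2  0  1  2  0  1  2  3  0  1  2  0  1  2  0
P-positions are exactly the n with G(n) = 0.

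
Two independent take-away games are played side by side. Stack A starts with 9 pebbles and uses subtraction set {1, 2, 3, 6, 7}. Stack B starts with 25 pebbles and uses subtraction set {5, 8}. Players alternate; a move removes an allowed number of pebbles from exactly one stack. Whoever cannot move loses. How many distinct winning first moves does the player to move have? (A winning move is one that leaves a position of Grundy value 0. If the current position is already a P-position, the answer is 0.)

3

Stack A, S = {1, 2, 3, 6, 7}:
n : 0 1 2 3 4 5 6 7 8 9
G : 0 1 2 3 0 1 2 3 0 1
G_A(9) = 1.
Stack B, S = {5, 8}:
n :  0  1  2  3  4  5  6  7  8  9 10 11 12 13 14 15 16 17 18 19 20 21 22 23 24 25
G :  0  0  0  0  0  1  1  1  1  1  2  2  2  0  0  0  0  0  1  1  1  1  1  2  2  2
G_B(25) = 2.
Combined Grundy value = 1 ⊕ 2 = 3.
A winning move leaves total XOR = 0, i.e. changes one component's Grundy value g to g ⊕ X where X is the current total.
Stack A: need g' = 1⊕3 = 2. Options: 9−1→G=0, 9−2→G=3, 9−3→G=2, 9−6→G=3, 9−7→G=2. Hits: 2.
Stack B: need g' = 2⊕3 = 1. Options: 25−5→G=1, 25−8→G=0. Hits: 1.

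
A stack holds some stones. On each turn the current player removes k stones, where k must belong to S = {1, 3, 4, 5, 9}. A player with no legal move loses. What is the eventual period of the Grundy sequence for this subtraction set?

8

n :  0  1  2  3  4  5  6  7  8  9 10 11 12 13 14 15 16 17 18
G :  0  1  0  1  2  3  2  3  0  1  0  1  2  3  2  3  0  1  0
G(n+8) = G(n) holds for n = 0,…,8 (a full window of length max(S) = 9), so the sequence is purely periodic with period 8.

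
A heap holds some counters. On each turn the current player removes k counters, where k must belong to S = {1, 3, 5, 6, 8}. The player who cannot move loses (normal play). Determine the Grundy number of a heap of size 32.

2

G(0) = 0
G(1) = mex{0} = 1
G(2) = mex{1} = 0
G(3) = mex{0,0} = 1
G(4) = mex{1,1} = 0
G(5) = mex{0,0,0} = 1
G(6) = mex{1,1,1,0} = 2
G(7) = mex{2,0,0,1} = 3
G(8) = mex{3,1,1,0,0} = 2
G(9) = mex{2,2,0,1,1} = 3
G(10) = mex{3,3,1,0,0} = 2
G(11) = mex{2,2,2,1,1} = 0
G(12) = mex{0,3,3,2,0} = 1
G(13) = mex{1,2,2,3,1} = 0
G(14) = mex{0,0,3,2,2} = 1
G(15) = mex{1,1,2,3,3} = 0
G(16) = mex{0,0,0,2,2} = 1
G(17) = mex{1,1,1,0,3} = 2
G(18) = mex{2,0,0,1,2} = 3
G(19) = mex{3,1,1,0,0} = 2
G(20) = mex{2,2,0,1,1} = 3
G(21) = mex{3,3,1,0,0} = 2
G(22) = mex{2,2,2,1,1} = 0
G(23) = mex{0,3,3,2,0} = 1
G(24) = mex{1,2,2,3,1} = 0
G(25) = mex{0,0,3,2,2} = 1
G(26) = mex{1,1,2,3,3} = 0
G(27) = mex{0,0,0,2,2} = 1
G(28) = mex{1,1,1,0,3} = 2
G(29) = mex{2,0,0,1,2} = 3
G(30) = mex{3,1,1,0,0} = 2
G(31) = mex{2,2,0,1,1} = 3
G(32) = mex{3,3,1,0,0} = 2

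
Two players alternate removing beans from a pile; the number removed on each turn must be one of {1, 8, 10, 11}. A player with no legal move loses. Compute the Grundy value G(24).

G(0) = 0
G(1) = mex{0} = 1
G(2) = mex{1} = 0
G(3) = mex{0} = 1
G(4) = mex{1} = 0
G(5) = mex{0} = 1
G(6) = mex{1} = 0
G(7) = mex{0} = 1
G(8) = mex{1,0} = 2
G(9) = mex{2,1} = 0
G(10) = mex{0,0,0} = 1
G(11) = mex{1,1,1,0} = 2
G(12) = mex{2,0,0,1} = 3
G(13) = mex{3,1,1,0} = 2
G(14) = mex{2,0,0,1} = 3
G(15) = mex{3,1,1,0} = 2
G(16) = mex{2,2,0,1} = 3
G(17) = mex{3,0,1,0} = 2
G(18) = mex{2,1,2,1} = 0
G(19) = mex{0,2,0,2} = 1
G(20) = mex{1,3,1,0} = 2
G(21) = mex{2,2,2,1} = 0
G(22) = mex{0,3,3,2} = 1
G(23) = mex{1,2,2,3} = 0
G(24) = mex{0,3,3,2} = 1

1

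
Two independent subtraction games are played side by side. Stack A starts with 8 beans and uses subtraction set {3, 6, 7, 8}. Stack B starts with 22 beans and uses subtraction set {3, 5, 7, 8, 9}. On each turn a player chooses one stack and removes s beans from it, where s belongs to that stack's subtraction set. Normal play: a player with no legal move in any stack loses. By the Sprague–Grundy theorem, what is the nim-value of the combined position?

Stack A, S = {3, 6, 7, 8}:
G(0) = 0
G(1) = mex{} = 0
G(2) = mex{} = 0
G(3) = mex{0} = 1
G(4) = mex{0} = 1
G(5) = mex{0} = 1
G(6) = mex{1,0} = 2
G(7) = mex{1,0,0} = 2
G(8) = mex{1,0,0,0} = 2
G_A(8) = 2.
Stack B, S = {3, 5, 7, 8, 9}:
n :  0  1  2  3  4  5  6  7  8  9 10 11 12 13 14 15 16 17 18 19 20 21 22
G :  0  0  0  1  1  1  2  2  2  3  3  3  0  0  0  1  1  1  2  2  2  3  3
G_B(22) = 3.
Combined Grundy value = 2 ⊕ 3 = 1.

1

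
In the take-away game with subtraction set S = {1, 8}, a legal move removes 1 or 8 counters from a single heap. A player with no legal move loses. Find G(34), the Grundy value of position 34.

1

G(0) = 0
G(1) = mex{0} = 1
G(2) = mex{1} = 0
G(3) = mex{0} = 1
G(4) = mex{1} = 0
G(5) = mex{0} = 1
G(6) = mex{1} = 0
G(7) = mex{0} = 1
G(8) = mex{1,0} = 2
G(9) = mex{2,1} = 0
G(10) = mex{0,0} = 1
G(11) = mex{1,1} = 0
G(12) = mex{0,0} = 1
G(13) = mex{1,1} = 0
G(14) = mex{0,0} = 1
G(15) = mex{1,1} = 0
G(16) = mex{0,2} = 1
G(17) = mex{1,0} = 2
G(18) = mex{2,1} = 0
G(19) = mex{0,0} = 1
G(20) = mex{1,1} = 0
G(21) = mex{0,0} = 1
G(22) = mex{1,1} = 0
G(23) = mex{0,0} = 1
G(24) = mex{1,1} = 0
G(25) = mex{0,2} = 1
G(26) = mex{1,0} = 2
G(27) = mex{2,1} = 0
G(28) = mex{0,0} = 1
G(29) = mex{1,1} = 0
G(30) = mex{0,0} = 1
G(31) = mex{1,1} = 0
G(32) = mex{0,0} = 1
G(33) = mex{1,1} = 0
G(34) = mex{0,2} = 1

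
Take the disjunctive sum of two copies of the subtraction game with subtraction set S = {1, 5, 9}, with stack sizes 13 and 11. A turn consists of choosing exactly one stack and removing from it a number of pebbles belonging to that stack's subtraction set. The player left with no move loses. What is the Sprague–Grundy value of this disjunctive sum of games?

All stacks use S = {1, 5, 9}:
n :  0  1  2  3  4  5  6  7  8  9 10 11 12 13
G :  0  1  0  1  0  1  0  1  0  1  0  1  0  1
Stack A: G(13) = 1.
Stack B: G(11) = 1.
Combined Grundy value = 1 ⊕ 1 = 0.

0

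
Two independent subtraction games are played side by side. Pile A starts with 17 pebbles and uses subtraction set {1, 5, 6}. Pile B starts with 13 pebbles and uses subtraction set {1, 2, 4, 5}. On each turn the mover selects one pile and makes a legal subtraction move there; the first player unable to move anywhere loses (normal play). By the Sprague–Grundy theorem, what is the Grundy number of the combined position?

Pile A, S = {1, 5, 6}:
G(0) = 0
G(1) = mex{0} = 1
G(2) = mex{1} = 0
G(3) = mex{0} = 1
G(4) = mex{1} = 0
G(5) = mex{0,0} = 1
G(6) = mex{1,1,0} = 2
G(7) = mex{2,0,1} = 3
G(8) = mex{3,1,0} = 2
G(9) = mex{2,0,1} = 3
G(10) = mex{3,1,0} = 2
G(11) = mex{2,2,1} = 0
G(12) = mex{0,3,2} = 1
G(13) = mex{1,2,3} = 0
G(14) = mex{0,3,2} = 1
G(15) = mex{1,2,3} = 0
G(16) = mex{0,0,2} = 1
G(17) = mex{1,1,0} = 2
G_A(17) = 2.
Pile B, S = {1, 2, 4, 5}:
G(0) = 0
G(1) = mex{0} = 1
G(2) = mex{1,0} = 2
G(3) = mex{2,1} = 0
G(4) = mex{0,2,0} = 1
G(5) = mex{1,0,1,0} = 2
G(6) = mex{2,1,2,1} = 0
G(7) = mex{0,2,0,2} = 1
G(8) = mex{1,0,1,0} = 2
G(9) = mex{2,1,2,1} = 0
G(10) = mex{0,2,0,2} = 1
G(11) = mex{1,0,1,0} = 2
G(12) = mex{2,1,2,1} = 0
G(13) = mex{0,2,0,2} = 1
G_B(13) = 1.
Combined Grundy value = 2 ⊕ 1 = 3.

3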